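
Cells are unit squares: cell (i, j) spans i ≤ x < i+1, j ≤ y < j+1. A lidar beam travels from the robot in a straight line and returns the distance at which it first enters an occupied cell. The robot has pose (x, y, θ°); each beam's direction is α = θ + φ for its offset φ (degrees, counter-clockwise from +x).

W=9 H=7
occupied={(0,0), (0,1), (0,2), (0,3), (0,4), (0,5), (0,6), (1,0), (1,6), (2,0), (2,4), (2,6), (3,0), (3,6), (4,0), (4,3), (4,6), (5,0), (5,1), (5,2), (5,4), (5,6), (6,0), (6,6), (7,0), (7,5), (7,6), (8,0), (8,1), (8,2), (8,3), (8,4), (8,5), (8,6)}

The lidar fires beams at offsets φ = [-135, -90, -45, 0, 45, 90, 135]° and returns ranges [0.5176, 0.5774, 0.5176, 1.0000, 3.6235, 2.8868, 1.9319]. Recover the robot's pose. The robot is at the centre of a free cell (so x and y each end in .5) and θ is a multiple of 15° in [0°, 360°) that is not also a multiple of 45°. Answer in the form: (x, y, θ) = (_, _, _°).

The pose lattice has 29·16 = 464 candidates. Test each by forward raycasting.
  (6.5, 4.5, 240°): beam 1 = 1.5529 ≠ 0.5176 ✗
  (6.5, 3.5, 105°): beam 1 = 1.7321 ≠ 0.5176 ✗
  (2.5, 3.5, 345°): beam 1 = 1.7321 ≠ 0.5176 ✗
  (1.5, 3.5, 255°): beam 1 = 1.0000 ≠ 0.5176 ✗
  …
  (1.5, 1.5, 330°): r_1=0.5176, r_2=0.5774, r_3=0.5176, r_4=1.0000, r_5=3.6235, r_6=2.8868, r_7=1.9319 — all match ✓
Unique over the lattice → pose = (1.5, 1.5, 330°).

(x, y, θ) = (1.5, 1.5, 330°)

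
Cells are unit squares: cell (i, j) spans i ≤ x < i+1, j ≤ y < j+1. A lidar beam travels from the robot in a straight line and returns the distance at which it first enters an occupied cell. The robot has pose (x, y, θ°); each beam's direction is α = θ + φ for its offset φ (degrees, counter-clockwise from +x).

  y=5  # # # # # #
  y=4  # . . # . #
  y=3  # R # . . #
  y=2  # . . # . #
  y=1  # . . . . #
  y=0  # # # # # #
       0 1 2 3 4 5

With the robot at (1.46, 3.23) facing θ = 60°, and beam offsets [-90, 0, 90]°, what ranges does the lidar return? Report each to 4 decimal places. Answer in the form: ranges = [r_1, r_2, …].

beam 1: φ=-90°, α=330°
  dir = (cos 330°, sin 330°) = (0.8660, -0.5000); from cell (1,3)
  next x-line at t=0.6235, next y-line at t=0.4600; Δt_x=1.1547, Δt_y=2.0000
    y: enter (1,2) at t=0.4600
    x: enter (2,2) at t=0.6235
    x: enter (3,2) at t=1.7782 ← occupied
  → r_1 = 1.7782
beam 2: φ=0°, α=60°
  dir = (cos 60°, sin 60°) = (0.5000, 0.8660); from cell (1,3)
  next x-line at t=1.0800, next y-line at t=0.8891; Δt_x=2.0000, Δt_y=1.1547
    y: enter (1,4) at t=0.8891
    x: enter (2,4) at t=1.0800
    y: enter (2,5) at t=2.0438 ← occupied
  → r_2 = 2.0438
beam 3: φ=90°, α=150°
  dir = (cos 150°, sin 150°) = (-0.8660, 0.5000); from cell (1,3)
  next x-line at t=0.5312, next y-line at t=1.5400; Δt_x=1.1547, Δt_y=2.0000
    x: enter (0,3) at t=0.5312 ← occupied
  → r_3 = 0.5312

ranges = [1.7782, 2.0438, 0.5312]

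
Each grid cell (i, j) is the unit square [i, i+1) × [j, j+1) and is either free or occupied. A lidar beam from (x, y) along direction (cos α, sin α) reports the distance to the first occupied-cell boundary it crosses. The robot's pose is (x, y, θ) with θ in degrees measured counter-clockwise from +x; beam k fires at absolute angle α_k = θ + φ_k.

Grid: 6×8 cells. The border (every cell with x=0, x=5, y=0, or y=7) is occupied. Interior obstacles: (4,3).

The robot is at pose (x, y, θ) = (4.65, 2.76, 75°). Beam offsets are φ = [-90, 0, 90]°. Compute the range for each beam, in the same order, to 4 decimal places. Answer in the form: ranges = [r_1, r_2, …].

beam 1: φ=-90°, α=345°
  d=(0.9659,-0.2588)  start (4,2)  tX=0.3623 tY=2.9364  stride 1/|dx|=1.0353 1/|dy|=3.8637
    cross x-line → (5,2), t=0.3623 (wall)
  → r_1 = 0.3623
beam 2: φ=0°, α=75°
  d=(0.2588,0.9659)  start (4,2)  tX=1.3523 tY=0.2485  stride 1/|dx|=3.8637 1/|dy|=1.0353
    cross y-line → (4,3), t=0.2485 (wall)
  → r_2 = 0.2485
beam 3: φ=90°, α=165°
  d=(-0.9659,0.2588)  start (4,2)  tX=0.6729 tY=0.9273  stride 1/|dx|=1.0353 1/|dy|=3.8637
    cross x-line → (3,2), t=0.6729
    cross y-line → (3,3), t=0.9273
    cross x-line → (2,3), t=1.7082
    cross x-line → (1,3), t=2.7435
    cross x-line → (0,3), t=3.7788 (wall)
  → r_3 = 3.7788

ranges = [0.3623, 0.2485, 3.7788]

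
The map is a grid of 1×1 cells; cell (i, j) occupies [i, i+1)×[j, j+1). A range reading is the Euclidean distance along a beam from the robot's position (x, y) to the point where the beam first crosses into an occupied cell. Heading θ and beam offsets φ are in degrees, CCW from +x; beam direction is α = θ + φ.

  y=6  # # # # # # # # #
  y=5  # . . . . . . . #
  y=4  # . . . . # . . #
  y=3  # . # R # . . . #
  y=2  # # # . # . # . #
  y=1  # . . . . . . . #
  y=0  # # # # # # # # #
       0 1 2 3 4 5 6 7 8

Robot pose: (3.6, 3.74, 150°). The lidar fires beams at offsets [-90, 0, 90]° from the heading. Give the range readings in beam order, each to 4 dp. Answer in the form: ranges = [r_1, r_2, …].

ranges = [2.6096, 3.0022, 1.2000]

beam 1: φ=-90°, α=60°
  dir = (cos 60°, sin 60°) = (0.5000, 0.8660); from cell (3,3)
  next x-line at t=0.8000, next y-line at t=0.3002; Δt_x=2.0000, Δt_y=1.1547
    y: enter (3,4) at t=0.3002
    x: enter (4,4) at t=0.8000
    y: enter (4,5) at t=1.4549
    y: enter (4,6) at t=2.6096 ← occupied
  → r_1 = 2.6096
beam 2: φ=0°, α=150°
  dir = (cos 150°, sin 150°) = (-0.8660, 0.5000); from cell (3,3)
  next x-line at t=0.6928, next y-line at t=0.5200; Δt_x=1.1547, Δt_y=2.0000
    y: enter (3,4) at t=0.5200
    x: enter (2,4) at t=0.6928
    x: enter (1,4) at t=1.8475
    y: enter (1,5) at t=2.5200
    x: enter (0,5) at t=3.0022 ← occupied
  → r_2 = 3.0022
beam 3: φ=90°, α=240°
  dir = (cos 240°, sin 240°) = (-0.5000, -0.8660); from cell (3,3)
  next x-line at t=1.2000, next y-line at t=0.8545; Δt_x=2.0000, Δt_y=1.1547
    y: enter (3,2) at t=0.8545
    x: enter (2,2) at t=1.2000 ← occupied
  → r_3 = 1.2000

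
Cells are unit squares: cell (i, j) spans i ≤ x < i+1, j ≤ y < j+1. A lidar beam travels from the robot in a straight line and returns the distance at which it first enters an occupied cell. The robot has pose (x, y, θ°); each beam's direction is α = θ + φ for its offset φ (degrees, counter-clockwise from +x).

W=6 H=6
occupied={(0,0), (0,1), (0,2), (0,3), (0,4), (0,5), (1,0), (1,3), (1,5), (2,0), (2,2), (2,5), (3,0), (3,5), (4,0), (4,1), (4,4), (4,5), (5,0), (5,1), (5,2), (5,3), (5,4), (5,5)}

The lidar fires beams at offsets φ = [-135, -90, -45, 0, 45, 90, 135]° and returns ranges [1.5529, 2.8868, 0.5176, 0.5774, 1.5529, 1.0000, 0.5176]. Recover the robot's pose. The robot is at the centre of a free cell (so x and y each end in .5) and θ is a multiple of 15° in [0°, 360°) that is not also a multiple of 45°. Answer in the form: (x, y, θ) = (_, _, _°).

(x, y, θ) = (2.5, 1.5, 120°)

Enumerate (i+0.5, j+0.5, θ) over the 12 free cells and 16 admissible headings. For each, cast all 7 beams and compare to the given ranges.
  (2.5, 3.5, 60°): beam 1 = 0.5176 ≠ 1.5529 ✗
  (2.5, 4.5, 330°): beam 2 = 1.0000 ≠ 2.8868 ✗
  (3.5, 1.5, 120°): beam 1 = 0.5176 ≠ 1.5529 ✗
  (2.5, 1.5, 285°): beam 1 = 1.7321 ≠ 1.5529 ✗
  (4.5, 3.5, 60°): beam 2 = 0.5774 ≠ 2.8868 ✗
  …
  (2.5, 1.5, 120°): r_1=1.5529, r_2=2.8868, r_3=0.5176, r_4=0.5774, r_5=1.5529, r_6=1.0000, r_7=0.5176 — all match ✓
Only this pose fits every beam.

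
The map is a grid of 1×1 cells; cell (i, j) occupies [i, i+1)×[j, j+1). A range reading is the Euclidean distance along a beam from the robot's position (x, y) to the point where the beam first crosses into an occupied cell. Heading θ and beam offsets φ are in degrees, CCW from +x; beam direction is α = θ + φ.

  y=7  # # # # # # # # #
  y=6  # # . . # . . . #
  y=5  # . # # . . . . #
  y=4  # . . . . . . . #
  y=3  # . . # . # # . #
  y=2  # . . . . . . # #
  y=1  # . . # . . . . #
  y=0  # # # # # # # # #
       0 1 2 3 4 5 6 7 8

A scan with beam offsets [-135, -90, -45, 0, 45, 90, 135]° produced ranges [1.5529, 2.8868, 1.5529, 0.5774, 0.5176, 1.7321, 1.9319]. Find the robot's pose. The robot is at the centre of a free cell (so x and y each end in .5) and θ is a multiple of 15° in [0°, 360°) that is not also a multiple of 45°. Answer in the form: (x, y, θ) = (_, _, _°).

(x, y, θ) = (5.5, 2.5, 60°)

Enumerate (i+0.5, j+0.5, θ) over the 33 free cells and 16 admissible headings. For each, cast all 7 beams and compare to the given ranges.
  (1.5, 2.5, 60°): beam 2 = 1.7321 ≠ 2.8868 ✗
  (1.5, 1.5, 345°): beam 1 = 0.5774 ≠ 1.5529 ✗
  (7.5, 1.5, 165°): beam 1 = 0.5774 ≠ 1.5529 ✗
  (7.5, 1.5, 105°): beam 1 = 0.5774 ≠ 1.5529 ✗
  …
  (5.5, 2.5, 60°): r_1=1.5529, r_2=2.8868, r_3=1.5529, r_4=0.5774, r_5=0.5176, r_6=1.7321, r_7=1.9319 — all match ✓
Unique over the lattice → pose = (5.5, 2.5, 60°).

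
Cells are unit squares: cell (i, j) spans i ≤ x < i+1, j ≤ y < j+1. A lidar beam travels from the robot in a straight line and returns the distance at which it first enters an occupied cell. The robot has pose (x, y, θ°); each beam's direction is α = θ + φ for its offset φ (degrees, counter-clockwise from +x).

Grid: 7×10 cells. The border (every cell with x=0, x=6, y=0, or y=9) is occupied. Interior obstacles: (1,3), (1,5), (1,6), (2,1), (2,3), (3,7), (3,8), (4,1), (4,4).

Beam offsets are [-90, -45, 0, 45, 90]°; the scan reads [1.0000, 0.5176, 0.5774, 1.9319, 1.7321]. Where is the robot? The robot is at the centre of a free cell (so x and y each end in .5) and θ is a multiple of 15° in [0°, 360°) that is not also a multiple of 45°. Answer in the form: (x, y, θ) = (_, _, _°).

Enumerate (i+0.5, j+0.5, θ) over the 31 free cells and 16 admissible headings. For each, cast all 5 beams and compare to the given ranges.
  (1.5, 8.5, 15°): beam 1 = 1.5529 ≠ 1.0000 ✗
  (5.5, 7.5, 15°): beam 1 = 1.9319 ≠ 1.0000 ✗
  (2.5, 6.5, 75°): beam 1 = 3.6235 ≠ 1.0000 ✗
  …
  (5.5, 2.5, 30°): r_1=1.0000, r_2=0.5176, r_3=0.5774, r_4=1.9319, r_5=1.7321 — all match ✓
Unique over the lattice → pose = (5.5, 2.5, 30°).

(x, y, θ) = (5.5, 2.5, 30°)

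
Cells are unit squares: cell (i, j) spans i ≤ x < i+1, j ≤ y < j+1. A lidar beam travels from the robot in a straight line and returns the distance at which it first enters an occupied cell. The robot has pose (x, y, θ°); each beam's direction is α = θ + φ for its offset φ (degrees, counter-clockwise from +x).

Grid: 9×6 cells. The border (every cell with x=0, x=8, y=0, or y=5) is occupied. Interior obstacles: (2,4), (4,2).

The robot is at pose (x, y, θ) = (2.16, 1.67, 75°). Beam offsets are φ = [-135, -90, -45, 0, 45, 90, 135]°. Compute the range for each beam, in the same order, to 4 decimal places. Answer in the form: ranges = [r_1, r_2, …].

ranges = [0.7736, 2.5887, 2.1246, 2.4122, 2.3200, 1.2009, 1.3395]

beam 1: φ=-135°, α=300°
  cosα=0.5000 sinα=-0.8660 | (2,1) | tMaxX 1.6800 tMaxY 0.7736 | tΔX 2.0000 tΔY 1.1547
    t=0.7736 [y] (2,0) — stop
  → r_1 = 0.7736
beam 2: φ=-90°, α=345°
  cosα=0.9659 sinα=-0.2588 | (2,1) | tMaxX 0.8696 tMaxY 2.5887 | tΔX 1.0353 tΔY 3.8637
    t=0.8696 [x] (3,1)
    t=1.9049 [x] (4,1)
    t=2.5887 [y] (4,0) — stop
  → r_2 = 2.5887
beam 3: φ=-45°, α=30°
  cosα=0.8660 sinα=0.5000 | (2,1) | tMaxX 0.9699 tMaxY 0.6600 | tΔX 1.1547 tΔY 2.0000
    t=0.6600 [y] (2,2)
    t=0.9699 [x] (3,2)
    t=2.1246 [x] (4,2) — stop
  → r_3 = 2.1246
beam 4: φ=0°, α=75°
  cosα=0.2588 sinα=0.9659 | (2,1) | tMaxX 3.2455 tMaxY 0.3416 | tΔX 3.8637 tΔY 1.0353
    t=0.3416 [y] (2,2)
    t=1.3769 [y] (2,3)
    t=2.4122 [y] (2,4) — stop
  → r_4 = 2.4122
beam 5: φ=45°, α=120°
  cosα=-0.5000 sinα=0.8660 | (2,1) | tMaxX 0.3200 tMaxY 0.3811 | tΔX 2.0000 tΔY 1.1547
    t=0.3200 [x] (1,1)
    t=0.3811 [y] (1,2)
    t=1.5358 [y] (1,3)
    t=2.3200 [x] (0,3) — stop
  → r_5 = 2.3200
beam 6: φ=90°, α=165°
  cosα=-0.9659 sinα=0.2588 | (2,1) | tMaxX 0.1656 tMaxY 1.2750 | tΔX 1.0353 tΔY 3.8637
    t=0.1656 [x] (1,1)
    t=1.2009 [x] (0,1) — stop
  → r_6 = 1.2009
beam 7: φ=135°, α=210°
  cosα=-0.8660 sinα=-0.5000 | (2,1) | tMaxX 0.1848 tMaxY 1.3400 | tΔX 1.1547 tΔY 2.0000
    t=0.1848 [x] (1,1)
    t=1.3395 [x] (0,1) — stop
  → r_7 = 1.3395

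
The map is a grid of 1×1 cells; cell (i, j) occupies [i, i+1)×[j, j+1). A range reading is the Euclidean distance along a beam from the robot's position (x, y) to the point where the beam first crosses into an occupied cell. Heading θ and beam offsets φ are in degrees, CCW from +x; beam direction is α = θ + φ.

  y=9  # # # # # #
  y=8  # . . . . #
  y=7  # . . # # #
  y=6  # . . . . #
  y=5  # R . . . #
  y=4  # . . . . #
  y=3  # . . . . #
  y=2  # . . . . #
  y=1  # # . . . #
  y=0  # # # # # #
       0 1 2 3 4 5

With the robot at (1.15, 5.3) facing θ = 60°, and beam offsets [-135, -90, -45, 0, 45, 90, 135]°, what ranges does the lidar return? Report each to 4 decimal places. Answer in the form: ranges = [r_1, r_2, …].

beam 1: φ=-135°, α=285°
  direction (0.2588, -0.9659); cell (1,5); t to first gridline: x 3.2841, y 0.3106 (then +3.8637 / +1.0353)
    (1,4) via y @ 0.3106
    (1,3) via y @ 1.3459
    (1,2) via y @ 2.3811
    (2,2) via x @ 3.2841
    (2,1) via y @ 3.4164
    (2,0) via y @ 4.4517  # hit
  → r_1 = 4.4517
beam 2: φ=-90°, α=330°
  direction (0.8660, -0.5000); cell (1,5); t to first gridline: x 0.9815, y 0.6000 (then +1.1547 / +2.0000)
    (1,4) via y @ 0.6000
    (2,4) via x @ 0.9815
    (3,4) via x @ 2.1362
    (3,3) via y @ 2.6000
    (4,3) via x @ 3.2909
    (5,3) via x @ 4.4456  # hit
  → r_2 = 4.4456
beam 3: φ=-45°, α=15°
  direction (0.9659, 0.2588); cell (1,5); t to first gridline: x 0.8800, y 2.7046 (then +1.0353 / +3.8637)
    (2,5) via x @ 0.8800
    (3,5) via x @ 1.9153
    (3,6) via y @ 2.7046
    (4,6) via x @ 2.9505
    (5,6) via x @ 3.9858  # hit
  → r_3 = 3.9858
beam 4: φ=0°, α=60°
  direction (0.5000, 0.8660); cell (1,5); t to first gridline: x 1.7000, y 0.8083 (then +2.0000 / +1.1547)
    (1,6) via y @ 0.8083
    (2,6) via x @ 1.7000
    (2,7) via y @ 1.9630
    (2,8) via y @ 3.1177
    (3,8) via x @ 3.7000
    (3,9) via y @ 4.2724  # hit
  → r_4 = 4.2724
beam 5: φ=45°, α=105°
  direction (-0.2588, 0.9659); cell (1,5); t to first gridline: x 0.5796, y 0.7247 (then +3.8637 / +1.0353)
    (0,5) via x @ 0.5796  # hit
  → r_5 = 0.5796
beam 6: φ=90°, α=150°
  direction (-0.8660, 0.5000); cell (1,5); t to first gridline: x 0.1732, y 1.4000 (then +1.1547 / +2.0000)
    (0,5) via x @ 0.1732  # hit
  → r_6 = 0.1732
beam 7: φ=135°, α=195°
  direction (-0.9659, -0.2588); cell (1,5); t to first gridline: x 0.1553, y 1.1591 (then +1.0353 / +3.8637)
    (0,5) via x @ 0.1553  # hit
  → r_7 = 0.1553

ranges = [4.4517, 4.4456, 3.9858, 4.2724, 0.5796, 0.1732, 0.1553]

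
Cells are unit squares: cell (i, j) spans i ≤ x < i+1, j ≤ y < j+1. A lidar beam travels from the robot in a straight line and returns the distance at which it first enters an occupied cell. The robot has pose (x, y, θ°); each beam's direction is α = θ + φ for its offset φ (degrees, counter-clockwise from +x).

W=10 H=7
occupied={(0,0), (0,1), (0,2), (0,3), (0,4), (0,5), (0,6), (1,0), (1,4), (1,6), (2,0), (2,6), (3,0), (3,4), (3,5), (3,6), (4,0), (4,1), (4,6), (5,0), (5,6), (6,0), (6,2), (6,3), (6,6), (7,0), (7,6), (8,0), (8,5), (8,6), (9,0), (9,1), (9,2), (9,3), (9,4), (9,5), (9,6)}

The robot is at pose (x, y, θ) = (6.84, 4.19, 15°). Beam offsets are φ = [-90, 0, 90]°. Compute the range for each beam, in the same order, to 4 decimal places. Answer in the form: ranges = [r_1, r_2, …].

beam 1: φ=-90°, α=285°
  dir = (cos 285°, sin 285°) = (0.2588, -0.9659); from cell (6,4)
  next x-line at t=0.6182, next y-line at t=0.1967; Δt_x=3.8637, Δt_y=1.0353
    y: enter (6,3) at t=0.1967 ← occupied
  → r_1 = 0.1967
beam 2: φ=0°, α=15°
  dir = (cos 15°, sin 15°) = (0.9659, 0.2588); from cell (6,4)
  next x-line at t=0.1656, next y-line at t=3.1296; Δt_x=1.0353, Δt_y=3.8637
    x: enter (7,4) at t=0.1656
    x: enter (8,4) at t=1.2009
    x: enter (9,4) at t=2.2362 ← occupied
  → r_2 = 2.2362
beam 3: φ=90°, α=105°
  dir = (cos 105°, sin 105°) = (-0.2588, 0.9659); from cell (6,4)
  next x-line at t=3.2455, next y-line at t=0.8386; Δt_x=3.8637, Δt_y=1.0353
    y: enter (6,5) at t=0.8386
    y: enter (6,6) at t=1.8738 ← occupied
  → r_3 = 1.8738

ranges = [0.1967, 2.2362, 1.8738]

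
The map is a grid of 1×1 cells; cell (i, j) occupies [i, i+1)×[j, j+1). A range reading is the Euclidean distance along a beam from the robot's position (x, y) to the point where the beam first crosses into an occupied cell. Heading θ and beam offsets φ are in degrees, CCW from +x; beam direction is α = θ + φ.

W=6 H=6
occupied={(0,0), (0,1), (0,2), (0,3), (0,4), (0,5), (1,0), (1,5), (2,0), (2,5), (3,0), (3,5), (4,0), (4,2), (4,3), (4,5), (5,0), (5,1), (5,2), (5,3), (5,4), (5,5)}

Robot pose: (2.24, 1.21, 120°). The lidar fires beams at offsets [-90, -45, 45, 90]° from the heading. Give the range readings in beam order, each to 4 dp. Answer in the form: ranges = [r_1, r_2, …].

ranges = [2.0323, 3.9237, 1.2837, 0.4200]

beam 1: φ=-90°, α=30°
  cosα=0.8660 sinα=0.5000 | (2,1) | tMaxX 0.8776 tMaxY 1.5800 | tΔX 1.1547 tΔY 2.0000
    t=0.8776 [x] (3,1)
    t=1.5800 [y] (3,2)
    t=2.0323 [x] (4,2) — stop
  → r_1 = 2.0323
beam 2: φ=-45°, α=75°
  cosα=0.2588 sinα=0.9659 | (2,1) | tMaxX 2.9364 tMaxY 0.8179 | tΔX 3.8637 tΔY 1.0353
    t=0.8179 [y] (2,2)
    t=1.8531 [y] (2,3)
    t=2.8884 [y] (2,4)
    t=2.9364 [x] (3,4)
    t=3.9237 [y] (3,5) — stop
  → r_2 = 3.9237
beam 3: φ=45°, α=165°
  cosα=-0.9659 sinα=0.2588 | (2,1) | tMaxX 0.2485 tMaxY 3.0523 | tΔX 1.0353 tΔY 3.8637
    t=0.2485 [x] (1,1)
    t=1.2837 [x] (0,1) — stop
  → r_3 = 1.2837
beam 4: φ=90°, α=210°
  cosα=-0.8660 sinα=-0.5000 | (2,1) | tMaxX 0.2771 tMaxY 0.4200 | tΔX 1.1547 tΔY 2.0000
    t=0.2771 [x] (1,1)
    t=0.4200 [y] (1,0) — stop
  → r_4 = 0.4200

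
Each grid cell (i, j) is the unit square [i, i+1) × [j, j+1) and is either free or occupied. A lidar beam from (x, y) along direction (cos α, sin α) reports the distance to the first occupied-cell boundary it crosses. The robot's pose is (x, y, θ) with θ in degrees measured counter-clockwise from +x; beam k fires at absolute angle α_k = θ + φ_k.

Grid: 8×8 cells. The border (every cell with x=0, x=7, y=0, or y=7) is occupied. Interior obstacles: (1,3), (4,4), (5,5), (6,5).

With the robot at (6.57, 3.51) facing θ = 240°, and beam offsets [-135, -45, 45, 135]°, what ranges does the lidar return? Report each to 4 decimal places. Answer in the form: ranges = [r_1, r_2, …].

beam 1: φ=-135°, α=105°
  d=(-0.2588,0.9659)  start (6,3)  tX=2.2023 tY=0.5073  stride 1/|dx|=3.8637 1/|dy|=1.0353
    cross y-line → (6,4), t=0.5073
    cross y-line → (6,5), t=1.5426 (wall)
  → r_1 = 1.5426
beam 2: φ=-45°, α=195°
  d=(-0.9659,-0.2588)  start (6,3)  tX=0.5901 tY=1.9705  stride 1/|dx|=1.0353 1/|dy|=3.8637
    cross x-line → (5,3), t=0.5901
    cross x-line → (4,3), t=1.6254
    cross y-line → (4,2), t=1.9705
    cross x-line → (3,2), t=2.6607
    cross x-line → (2,2), t=3.6959
    cross x-line → (1,2), t=4.7312
    cross x-line → (0,2), t=5.7665 (wall)
  → r_2 = 5.7665
beam 3: φ=45°, α=285°
  d=(0.2588,-0.9659)  start (6,3)  tX=1.6614 tY=0.5280  stride 1/|dx|=3.8637 1/|dy|=1.0353
    cross y-line → (6,2), t=0.5280
    cross y-line → (6,1), t=1.5633
    cross x-line → (7,1), t=1.6614 (wall)
  → r_3 = 1.6614
beam 4: φ=135°, α=15°
  d=(0.9659,0.2588)  start (6,3)  tX=0.4452 tY=1.8932  stride 1/|dx|=1.0353 1/|dy|=3.8637
    cross x-line → (7,3), t=0.4452 (wall)
  → r_4 = 0.4452

ranges = [1.5426, 5.7665, 1.6614, 0.4452]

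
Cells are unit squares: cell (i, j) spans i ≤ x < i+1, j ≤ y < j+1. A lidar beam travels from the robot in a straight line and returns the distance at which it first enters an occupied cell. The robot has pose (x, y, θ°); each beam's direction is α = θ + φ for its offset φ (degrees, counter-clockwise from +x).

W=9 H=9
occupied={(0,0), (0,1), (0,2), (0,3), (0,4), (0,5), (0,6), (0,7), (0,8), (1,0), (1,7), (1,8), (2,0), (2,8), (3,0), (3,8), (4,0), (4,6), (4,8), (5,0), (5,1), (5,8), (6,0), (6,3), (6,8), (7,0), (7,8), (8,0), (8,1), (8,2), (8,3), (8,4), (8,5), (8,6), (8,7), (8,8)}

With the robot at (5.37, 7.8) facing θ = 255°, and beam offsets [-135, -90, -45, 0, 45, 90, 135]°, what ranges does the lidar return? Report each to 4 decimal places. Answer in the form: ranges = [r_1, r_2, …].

beam 1: φ=-135°, α=120°
  dir = (cos 120°, sin 120°) = (-0.5000, 0.8660); from cell (5,7)
  next x-line at t=0.7400, next y-line at t=0.2309; Δt_x=2.0000, Δt_y=1.1547
    y: enter (5,8) at t=0.2309 ← occupied
  → r_1 = 0.2309
beam 2: φ=-90°, α=165°
  dir = (cos 165°, sin 165°) = (-0.9659, 0.2588); from cell (5,7)
  next x-line at t=0.3831, next y-line at t=0.7727; Δt_x=1.0353, Δt_y=3.8637
    x: enter (4,7) at t=0.3831
    y: enter (4,8) at t=0.7727 ← occupied
  → r_2 = 0.7727
beam 3: φ=-45°, α=210°
  dir = (cos 210°, sin 210°) = (-0.8660, -0.5000); from cell (5,7)
  next x-line at t=0.4272, next y-line at t=1.6000; Δt_x=1.1547, Δt_y=2.0000
    x: enter (4,7) at t=0.4272
    x: enter (3,7) at t=1.5819
    y: enter (3,6) at t=1.6000
    x: enter (2,6) at t=2.7366
    y: enter (2,5) at t=3.6000
    x: enter (1,5) at t=3.8913
    x: enter (0,5) at t=5.0460 ← occupied
  → r_3 = 5.0460
beam 4: φ=0°, α=255°
  dir = (cos 255°, sin 255°) = (-0.2588, -0.9659); from cell (5,7)
  next x-line at t=1.4296, next y-line at t=0.8282; Δt_x=3.8637, Δt_y=1.0353
    y: enter (5,6) at t=0.8282
    x: enter (4,6) at t=1.4296 ← occupied
  → r_4 = 1.4296
beam 5: φ=45°, α=300°
  dir = (cos 300°, sin 300°) = (0.5000, -0.8660); from cell (5,7)
  next x-line at t=1.2600, next y-line at t=0.9238; Δt_x=2.0000, Δt_y=1.1547
    y: enter (5,6) at t=0.9238
    x: enter (6,6) at t=1.2600
    y: enter (6,5) at t=2.0785
    y: enter (6,4) at t=3.2332
    x: enter (7,4) at t=3.2600
    y: enter (7,3) at t=4.3879
    x: enter (8,3) at t=5.2600 ← occupied
  → r_5 = 5.2600
beam 6: φ=90°, α=345°
  dir = (cos 345°, sin 345°) = (0.9659, -0.2588); from cell (5,7)
  next x-line at t=0.6522, next y-line at t=3.0910; Δt_x=1.0353, Δt_y=3.8637
    x: enter (6,7) at t=0.6522
    x: enter (7,7) at t=1.6875
    x: enter (8,7) at t=2.7228 ← occupied
  → r_6 = 2.7228
beam 7: φ=135°, α=30°
  dir = (cos 30°, sin 30°) = (0.8660, 0.5000); from cell (5,7)
  next x-line at t=0.7275, next y-line at t=0.4000; Δt_x=1.1547, Δt_y=2.0000
    y: enter (5,8) at t=0.4000 ← occupied
  → r_7 = 0.4000

ranges = [0.2309, 0.7727, 5.0460, 1.4296, 5.2600, 2.7228, 0.4000]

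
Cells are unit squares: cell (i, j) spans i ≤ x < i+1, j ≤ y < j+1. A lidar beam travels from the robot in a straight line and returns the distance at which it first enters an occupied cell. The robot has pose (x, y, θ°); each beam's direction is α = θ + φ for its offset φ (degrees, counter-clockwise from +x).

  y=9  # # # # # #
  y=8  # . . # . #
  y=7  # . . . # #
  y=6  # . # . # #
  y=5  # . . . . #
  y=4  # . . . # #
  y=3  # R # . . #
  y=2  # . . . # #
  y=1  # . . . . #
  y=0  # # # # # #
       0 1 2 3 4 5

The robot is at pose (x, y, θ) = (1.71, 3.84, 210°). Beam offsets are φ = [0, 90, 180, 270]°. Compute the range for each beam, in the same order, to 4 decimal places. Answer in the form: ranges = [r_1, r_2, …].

beam 1: φ=0°, α=210°
  direction (-0.8660, -0.5000); cell (1,3); t to first gridline: x 0.8198, y 1.6800 (then +1.1547 / +2.0000)
    (0,3) via x @ 0.8198  # hit
  → r_1 = 0.8198
beam 2: φ=90°, α=300°
  direction (0.5000, -0.8660); cell (1,3); t to first gridline: x 0.5800, y 0.9699 (then +2.0000 / +1.1547)
    (2,3) via x @ 0.5800  # hit
  → r_2 = 0.5800
beam 3: φ=180°, α=30°
  direction (0.8660, 0.5000); cell (1,3); t to first gridline: x 0.3349, y 0.3200 (then +1.1547 / +2.0000)
    (1,4) via y @ 0.3200
    (2,4) via x @ 0.3349
    (3,4) via x @ 1.4896
    (3,5) via y @ 2.3200
    (4,5) via x @ 2.6443
    (5,5) via x @ 3.7990  # hit
  → r_3 = 3.7990
beam 4: φ=270°, α=120°
  direction (-0.5000, 0.8660); cell (1,3); t to first gridline: x 1.4200, y 0.1848 (then +2.0000 / +1.1547)
    (1,4) via y @ 0.1848
    (1,5) via y @ 1.3395
    (0,5) via x @ 1.4200  # hit
  → r_4 = 1.4200

ranges = [0.8198, 0.5800, 3.7990, 1.4200]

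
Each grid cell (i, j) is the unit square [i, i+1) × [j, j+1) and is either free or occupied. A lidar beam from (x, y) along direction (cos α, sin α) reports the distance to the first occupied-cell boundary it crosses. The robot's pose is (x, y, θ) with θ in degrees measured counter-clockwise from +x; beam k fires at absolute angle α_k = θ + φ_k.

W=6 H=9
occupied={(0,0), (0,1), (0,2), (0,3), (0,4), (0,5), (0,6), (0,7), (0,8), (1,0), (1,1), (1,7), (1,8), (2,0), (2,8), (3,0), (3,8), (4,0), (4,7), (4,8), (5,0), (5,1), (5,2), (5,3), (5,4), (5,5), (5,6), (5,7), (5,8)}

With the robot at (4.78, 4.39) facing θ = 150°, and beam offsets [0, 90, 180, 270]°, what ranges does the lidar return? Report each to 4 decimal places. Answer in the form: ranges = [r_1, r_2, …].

beam 1: φ=0°, α=150°
  d=(-0.8660,0.5000)  start (4,4)  tX=0.9007 tY=1.2200  stride 1/|dx|=1.1547 1/|dy|=2.0000
    cross x-line → (3,4), t=0.9007
    cross y-line → (3,5), t=1.2200
    cross x-line → (2,5), t=2.0554
    cross x-line → (1,5), t=3.2101
    cross y-line → (1,6), t=3.2200
    cross x-line → (0,6), t=4.3648 (wall)
  → r_1 = 4.3648
beam 2: φ=90°, α=240°
  d=(-0.5000,-0.8660)  start (4,4)  tX=1.5600 tY=0.4503  stride 1/|dx|=2.0000 1/|dy|=1.1547
    cross y-line → (4,3), t=0.4503
    cross x-line → (3,3), t=1.5600
    cross y-line → (3,2), t=1.6050
    cross y-line → (3,1), t=2.7597
    cross x-line → (2,1), t=3.5600
    cross y-line → (2,0), t=3.9144 (wall)
  → r_2 = 3.9144
beam 3: φ=180°, α=330°
  d=(0.8660,-0.5000)  start (4,4)  tX=0.2540 tY=0.7800  stride 1/|dx|=1.1547 1/|dy|=2.0000
    cross x-line → (5,4), t=0.2540 (wall)
  → r_3 = 0.2540
beam 4: φ=270°, α=60°
  d=(0.5000,0.8660)  start (4,4)  tX=0.4400 tY=0.7044  stride 1/|dx|=2.0000 1/|dy|=1.1547
    cross x-line → (5,4), t=0.4400 (wall)
  → r_4 = 0.4400

ranges = [4.3648, 3.9144, 0.2540, 0.4400]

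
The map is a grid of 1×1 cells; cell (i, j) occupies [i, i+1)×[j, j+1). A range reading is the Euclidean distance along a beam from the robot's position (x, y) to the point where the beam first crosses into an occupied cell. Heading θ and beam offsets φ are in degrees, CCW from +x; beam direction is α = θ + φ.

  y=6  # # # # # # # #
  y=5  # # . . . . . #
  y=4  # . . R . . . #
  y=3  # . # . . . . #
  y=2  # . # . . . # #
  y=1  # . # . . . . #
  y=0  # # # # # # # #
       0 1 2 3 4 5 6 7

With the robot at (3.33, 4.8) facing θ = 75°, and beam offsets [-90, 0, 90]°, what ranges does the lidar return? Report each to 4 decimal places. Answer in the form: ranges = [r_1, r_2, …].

ranges = [3.7995, 1.2423, 1.3769]

beam 1: φ=-90°, α=345°
  d=(0.9659,-0.2588)  start (3,4)  tX=0.6936 tY=3.0910  stride 1/|dx|=1.0353 1/|dy|=3.8637
    cross x-line → (4,4), t=0.6936
    cross x-line → (5,4), t=1.7289
    cross x-line → (6,4), t=2.7642
    cross y-line → (6,3), t=3.0910
    cross x-line → (7,3), t=3.7995 (wall)
  → r_1 = 3.7995
beam 2: φ=0°, α=75°
  d=(0.2588,0.9659)  start (3,4)  tX=2.5887 tY=0.2071  stride 1/|dx|=3.8637 1/|dy|=1.0353
    cross y-line → (3,5), t=0.2071
    cross y-line → (3,6), t=1.2423 (wall)
  → r_2 = 1.2423
beam 3: φ=90°, α=165°
  d=(-0.9659,0.2588)  start (3,4)  tX=0.3416 tY=0.7727  stride 1/|dx|=1.0353 1/|dy|=3.8637
    cross x-line → (2,4), t=0.3416
    cross y-line → (2,5), t=0.7727
    cross x-line → (1,5), t=1.3769 (wall)
  → r_3 = 1.3769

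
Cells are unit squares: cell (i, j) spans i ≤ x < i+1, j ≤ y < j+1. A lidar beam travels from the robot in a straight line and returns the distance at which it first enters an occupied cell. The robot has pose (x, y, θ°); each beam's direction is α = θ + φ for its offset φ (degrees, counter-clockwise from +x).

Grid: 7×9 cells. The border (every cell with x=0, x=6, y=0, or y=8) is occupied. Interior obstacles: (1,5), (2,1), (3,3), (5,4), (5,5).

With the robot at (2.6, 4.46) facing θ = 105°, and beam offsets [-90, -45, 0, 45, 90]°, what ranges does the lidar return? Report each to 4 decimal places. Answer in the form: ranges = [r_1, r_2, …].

beam 1: φ=-90°, α=15°
  direction (0.9659, 0.2588); cell (2,4); t to first gridline: x 0.4141, y 2.0864 (then +1.0353 / +3.8637)
    (3,4) via x @ 0.4141
    (4,4) via x @ 1.4494
    (4,5) via y @ 2.0864
    (5,5) via x @ 2.4847  # hit
  → r_1 = 2.4847
beam 2: φ=-45°, α=60°
  direction (0.5000, 0.8660); cell (2,4); t to first gridline: x 0.8000, y 0.6235 (then +2.0000 / +1.1547)
    (2,5) via y @ 0.6235
    (3,5) via x @ 0.8000
    (3,6) via y @ 1.7782
    (4,6) via x @ 2.8000
    (4,7) via y @ 2.9329
    (4,8) via y @ 4.0876  # hit
  → r_2 = 4.0876
beam 3: φ=0°, α=105°
  direction (-0.2588, 0.9659); cell (2,4); t to first gridline: x 2.3182, y 0.5590 (then +3.8637 / +1.0353)
    (2,5) via y @ 0.5590
    (2,6) via y @ 1.5943
    (1,6) via x @ 2.3182
    (1,7) via y @ 2.6296
    (1,8) via y @ 3.6649  # hit
  → r_3 = 3.6649
beam 4: φ=45°, α=150°
  direction (-0.8660, 0.5000); cell (2,4); t to first gridline: x 0.6928, y 1.0800 (then +1.1547 / +2.0000)
    (1,4) via x @ 0.6928
    (1,5) via y @ 1.0800  # hit
  → r_4 = 1.0800
beam 5: φ=90°, α=195°
  direction (-0.9659, -0.2588); cell (2,4); t to first gridline: x 0.6212, y 1.7773 (then +1.0353 / +3.8637)
    (1,4) via x @ 0.6212
    (0,4) via x @ 1.6564  # hit
  → r_5 = 1.6564

ranges = [2.4847, 4.0876, 3.6649, 1.0800, 1.6564]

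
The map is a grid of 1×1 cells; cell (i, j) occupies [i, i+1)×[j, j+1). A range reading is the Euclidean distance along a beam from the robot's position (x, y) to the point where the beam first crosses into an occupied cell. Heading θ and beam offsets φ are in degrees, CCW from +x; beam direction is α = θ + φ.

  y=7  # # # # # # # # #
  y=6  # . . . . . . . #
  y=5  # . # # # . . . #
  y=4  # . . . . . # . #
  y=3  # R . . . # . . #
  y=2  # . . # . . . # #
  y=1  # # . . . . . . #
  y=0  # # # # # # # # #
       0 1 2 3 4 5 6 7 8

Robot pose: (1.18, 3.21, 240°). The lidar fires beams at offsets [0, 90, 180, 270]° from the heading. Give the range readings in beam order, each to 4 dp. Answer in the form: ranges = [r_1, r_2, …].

beam 1: φ=0°, α=240°
  direction (-0.5000, -0.8660); cell (1,3); t to first gridline: x 0.3600, y 0.2425 (then +2.0000 / +1.1547)
    (1,2) via y @ 0.2425
    (0,2) via x @ 0.3600  # hit
  → r_1 = 0.3600
beam 2: φ=90°, α=330°
  direction (0.8660, -0.5000); cell (1,3); t to first gridline: x 0.9469, y 0.4200 (then +1.1547 / +2.0000)
    (1,2) via y @ 0.4200
    (2,2) via x @ 0.9469
    (3,2) via x @ 2.1016  # hit
  → r_2 = 2.1016
beam 3: φ=180°, α=60°
  direction (0.5000, 0.8660); cell (1,3); t to first gridline: x 1.6400, y 0.9122 (then +2.0000 / +1.1547)
    (1,4) via y @ 0.9122
    (2,4) via x @ 1.6400
    (2,5) via y @ 2.0669  # hit
  → r_3 = 2.0669
beam 4: φ=270°, α=150°
  direction (-0.8660, 0.5000); cell (1,3); t to first gridline: x 0.2078, y 1.5800 (then +1.1547 / +2.0000)
    (0,3) via x @ 0.2078  # hit
  → r_4 = 0.2078

ranges = [0.3600, 2.1016, 2.0669, 0.2078]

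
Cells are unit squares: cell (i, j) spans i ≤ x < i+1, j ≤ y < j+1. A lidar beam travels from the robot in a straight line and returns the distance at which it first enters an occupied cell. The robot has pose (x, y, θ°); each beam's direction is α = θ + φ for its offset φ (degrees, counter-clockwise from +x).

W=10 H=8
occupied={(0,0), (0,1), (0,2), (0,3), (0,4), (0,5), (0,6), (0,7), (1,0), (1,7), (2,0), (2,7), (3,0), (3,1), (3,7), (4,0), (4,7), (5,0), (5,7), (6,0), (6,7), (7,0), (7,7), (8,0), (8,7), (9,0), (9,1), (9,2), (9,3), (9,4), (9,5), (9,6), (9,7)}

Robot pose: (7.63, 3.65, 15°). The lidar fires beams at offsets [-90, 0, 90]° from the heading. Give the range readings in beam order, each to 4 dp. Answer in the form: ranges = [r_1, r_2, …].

ranges = [2.7435, 1.4183, 3.4682]

beam 1: φ=-90°, α=285°
  dir = (cos 285°, sin 285°) = (0.2588, -0.9659); from cell (7,3)
  next x-line at t=1.4296, next y-line at t=0.6729; Δt_x=3.8637, Δt_y=1.0353
    y: enter (7,2) at t=0.6729
    x: enter (8,2) at t=1.4296
    y: enter (8,1) at t=1.7082
    y: enter (8,0) at t=2.7435 ← occupied
  → r_1 = 2.7435
beam 2: φ=0°, α=15°
  dir = (cos 15°, sin 15°) = (0.9659, 0.2588); from cell (7,3)
  next x-line at t=0.3831, next y-line at t=1.3523; Δt_x=1.0353, Δt_y=3.8637
    x: enter (8,3) at t=0.3831
    y: enter (8,4) at t=1.3523
    x: enter (9,4) at t=1.4183 ← occupied
  → r_2 = 1.4183
beam 3: φ=90°, α=105°
  dir = (cos 105°, sin 105°) = (-0.2588, 0.9659); from cell (7,3)
  next x-line at t=2.4341, next y-line at t=0.3623; Δt_x=3.8637, Δt_y=1.0353
    y: enter (7,4) at t=0.3623
    y: enter (7,5) at t=1.3976
    y: enter (7,6) at t=2.4329
    x: enter (6,6) at t=2.4341
    y: enter (6,7) at t=3.4682 ← occupied
  → r_3 = 3.4682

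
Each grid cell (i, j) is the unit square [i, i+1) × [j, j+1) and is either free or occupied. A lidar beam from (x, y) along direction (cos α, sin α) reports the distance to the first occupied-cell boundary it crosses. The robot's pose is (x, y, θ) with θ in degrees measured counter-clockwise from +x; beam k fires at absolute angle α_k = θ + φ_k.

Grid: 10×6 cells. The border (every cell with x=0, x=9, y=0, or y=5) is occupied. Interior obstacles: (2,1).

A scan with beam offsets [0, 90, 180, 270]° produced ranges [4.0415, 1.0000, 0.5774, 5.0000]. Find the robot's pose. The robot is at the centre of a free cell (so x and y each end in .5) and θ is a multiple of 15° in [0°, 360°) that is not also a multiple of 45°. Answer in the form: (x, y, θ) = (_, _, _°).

Enumerate (i+0.5, j+0.5, θ) over the 31 free cells and 16 admissible headings. For each, cast all 4 beams and compare to the given ranges.
  (7.5, 3.5, 255°): beam 1 = 2.5882 ≠ 4.0415 ✗
  (2.5, 2.5, 105°): beam 1 = 2.5882 ≠ 4.0415 ✗
  (2.5, 2.5, 240°): beam 1 = 0.5774 ≠ 4.0415 ✗
  (3.5, 2.5, 195°): beam 1 = 2.5882 ≠ 4.0415 ✗
  …
  (6.5, 4.5, 300°): r_1=4.0415, r_2=1.0000, r_3=0.5774, r_4=5.0000 — all match ✓
No second candidate reproduces the full scan.

(x, y, θ) = (6.5, 4.5, 300°)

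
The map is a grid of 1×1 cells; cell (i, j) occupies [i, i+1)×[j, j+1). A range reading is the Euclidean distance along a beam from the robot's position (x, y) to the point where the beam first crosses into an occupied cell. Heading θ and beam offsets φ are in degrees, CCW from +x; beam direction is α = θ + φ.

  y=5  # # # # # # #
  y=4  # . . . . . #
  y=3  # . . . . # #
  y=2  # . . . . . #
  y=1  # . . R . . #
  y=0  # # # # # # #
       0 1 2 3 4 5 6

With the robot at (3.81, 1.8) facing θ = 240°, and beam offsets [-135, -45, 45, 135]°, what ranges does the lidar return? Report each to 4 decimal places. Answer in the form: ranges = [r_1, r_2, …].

beam 1: φ=-135°, α=105°
  d=(-0.2588,0.9659)  start (3,1)  tX=3.1296 tY=0.2071  stride 1/|dx|=3.8637 1/|dy|=1.0353
    cross y-line → (3,2), t=0.2071
    cross y-line → (3,3), t=1.2423
    cross y-line → (3,4), t=2.2776
    cross x-line → (2,4), t=3.1296
    cross y-line → (2,5), t=3.3129 (wall)
  → r_1 = 3.3129
beam 2: φ=-45°, α=195°
  d=(-0.9659,-0.2588)  start (3,1)  tX=0.8386 tY=3.0910  stride 1/|dx|=1.0353 1/|dy|=3.8637
    cross x-line → (2,1), t=0.8386
    cross x-line → (1,1), t=1.8738
    cross x-line → (0,1), t=2.9091 (wall)
  → r_2 = 2.9091
beam 3: φ=45°, α=285°
  d=(0.2588,-0.9659)  start (3,1)  tX=0.7341 tY=0.8282  stride 1/|dx|=3.8637 1/|dy|=1.0353
    cross x-line → (4,1), t=0.7341
    cross y-line → (4,0), t=0.8282 (wall)
  → r_3 = 0.8282
beam 4: φ=135°, α=15°
  d=(0.9659,0.2588)  start (3,1)  tX=0.1967 tY=0.7727  stride 1/|dx|=1.0353 1/|dy|=3.8637
    cross x-line → (4,1), t=0.1967
    cross y-line → (4,2), t=0.7727
    cross x-line → (5,2), t=1.2320
    cross x-line → (6,2), t=2.2673 (wall)
  → r_4 = 2.2673

ranges = [3.3129, 2.9091, 0.8282, 2.2673]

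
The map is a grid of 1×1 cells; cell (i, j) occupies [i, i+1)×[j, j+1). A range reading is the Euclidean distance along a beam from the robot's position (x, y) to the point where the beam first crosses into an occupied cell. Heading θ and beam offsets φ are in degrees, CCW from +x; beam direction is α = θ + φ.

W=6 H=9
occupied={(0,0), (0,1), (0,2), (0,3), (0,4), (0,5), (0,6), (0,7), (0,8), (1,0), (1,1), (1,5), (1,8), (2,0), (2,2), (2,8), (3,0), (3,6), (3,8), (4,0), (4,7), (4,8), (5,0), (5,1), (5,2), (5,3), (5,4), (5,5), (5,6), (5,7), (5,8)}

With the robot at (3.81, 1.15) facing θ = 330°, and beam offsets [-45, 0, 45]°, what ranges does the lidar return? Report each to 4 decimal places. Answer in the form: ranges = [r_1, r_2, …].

ranges = [0.1553, 0.3000, 1.2320]

beam 1: φ=-45°, α=285°
  direction (0.2588, -0.9659); cell (3,1); t to first gridline: x 0.7341, y 0.1553 (then +3.8637 / +1.0353)
    (3,0) via y @ 0.1553  # hit
  → r_1 = 0.1553
beam 2: φ=0°, α=330°
  direction (0.8660, -0.5000); cell (3,1); t to first gridline: x 0.2194, y 0.3000 (then +1.1547 / +2.0000)
    (4,1) via x @ 0.2194
    (4,0) via y @ 0.3000  # hit
  → r_2 = 0.3000
beam 3: φ=45°, α=15°
  direction (0.9659, 0.2588); cell (3,1); t to first gridline: x 0.1967, y 3.2841 (then +1.0353 / +3.8637)
    (4,1) via x @ 0.1967
    (5,1) via x @ 1.2320  # hit
  → r_3 = 1.2320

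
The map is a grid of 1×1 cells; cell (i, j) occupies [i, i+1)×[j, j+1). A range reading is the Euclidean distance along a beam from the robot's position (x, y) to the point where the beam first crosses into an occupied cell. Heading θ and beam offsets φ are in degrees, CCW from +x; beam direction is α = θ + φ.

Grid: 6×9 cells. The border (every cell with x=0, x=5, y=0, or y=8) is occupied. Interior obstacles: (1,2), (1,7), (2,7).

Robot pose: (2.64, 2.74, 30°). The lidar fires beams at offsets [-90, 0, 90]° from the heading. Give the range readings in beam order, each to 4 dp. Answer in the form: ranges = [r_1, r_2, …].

beam 1: φ=-90°, α=300°
  direction (0.5000, -0.8660); cell (2,2); t to first gridline: x 0.7200, y 0.8545 (then +2.0000 / +1.1547)
    (3,2) via x @ 0.7200
    (3,1) via y @ 0.8545
    (3,0) via y @ 2.0092  # hit
  → r_1 = 2.0092
beam 2: φ=0°, α=30°
  direction (0.8660, 0.5000); cell (2,2); t to first gridline: x 0.4157, y 0.5200 (then +1.1547 / +2.0000)
    (3,2) via x @ 0.4157
    (3,3) via y @ 0.5200
    (4,3) via x @ 1.5704
    (4,4) via y @ 2.5200
    (5,4) via x @ 2.7251  # hit
  → r_2 = 2.7251
beam 3: φ=90°, α=120°
  direction (-0.5000, 0.8660); cell (2,2); t to first gridline: x 1.2800, y 0.3002 (then +2.0000 / +1.1547)
    (2,3) via y @ 0.3002
    (1,3) via x @ 1.2800
    (1,4) via y @ 1.4549
    (1,5) via y @ 2.6096
    (0,5) via x @ 3.2800  # hit
  → r_3 = 3.2800

ranges = [2.0092, 2.7251, 3.2800]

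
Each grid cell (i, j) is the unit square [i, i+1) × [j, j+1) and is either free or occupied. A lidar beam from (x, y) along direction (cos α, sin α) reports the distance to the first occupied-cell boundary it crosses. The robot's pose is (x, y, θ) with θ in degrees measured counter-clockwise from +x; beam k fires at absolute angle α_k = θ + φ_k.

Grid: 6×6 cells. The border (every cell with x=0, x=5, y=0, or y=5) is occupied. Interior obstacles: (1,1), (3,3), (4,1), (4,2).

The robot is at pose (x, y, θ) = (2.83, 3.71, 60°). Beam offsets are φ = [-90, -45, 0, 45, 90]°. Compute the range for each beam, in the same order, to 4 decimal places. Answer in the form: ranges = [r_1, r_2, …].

beam 1: φ=-90°, α=330°
  dir = (cos 330°, sin 330°) = (0.8660, -0.5000); from cell (2,3)
  next x-line at t=0.1963, next y-line at t=1.4200; Δt_x=1.1547, Δt_y=2.0000
    x: enter (3,3) at t=0.1963 ← occupied
  → r_1 = 0.1963
beam 2: φ=-45°, α=15°
  dir = (cos 15°, sin 15°) = (0.9659, 0.2588); from cell (2,3)
  next x-line at t=0.1760, next y-line at t=1.1205; Δt_x=1.0353, Δt_y=3.8637
    x: enter (3,3) at t=0.1760 ← occupied
  → r_2 = 0.1760
beam 3: φ=0°, α=60°
  dir = (cos 60°, sin 60°) = (0.5000, 0.8660); from cell (2,3)
  next x-line at t=0.3400, next y-line at t=0.3349; Δt_x=2.0000, Δt_y=1.1547
    y: enter (2,4) at t=0.3349
    x: enter (3,4) at t=0.3400
    y: enter (3,5) at t=1.4896 ← occupied
  → r_3 = 1.4896
beam 4: φ=45°, α=105°
  dir = (cos 105°, sin 105°) = (-0.2588, 0.9659); from cell (2,3)
  next x-line at t=3.2069, next y-line at t=0.3002; Δt_x=3.8637, Δt_y=1.0353
    y: enter (2,4) at t=0.3002
    y: enter (2,5) at t=1.3355 ← occupied
  → r_4 = 1.3355
beam 5: φ=90°, α=150°
  dir = (cos 150°, sin 150°) = (-0.8660, 0.5000); from cell (2,3)
  next x-line at t=0.9584, next y-line at t=0.5800; Δt_x=1.1547, Δt_y=2.0000
    y: enter (2,4) at t=0.5800
    x: enter (1,4) at t=0.9584
    x: enter (0,4) at t=2.1131 ← occupied
  → r_5 = 2.1131

ranges = [0.1963, 0.1760, 1.4896, 1.3355, 2.1131]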